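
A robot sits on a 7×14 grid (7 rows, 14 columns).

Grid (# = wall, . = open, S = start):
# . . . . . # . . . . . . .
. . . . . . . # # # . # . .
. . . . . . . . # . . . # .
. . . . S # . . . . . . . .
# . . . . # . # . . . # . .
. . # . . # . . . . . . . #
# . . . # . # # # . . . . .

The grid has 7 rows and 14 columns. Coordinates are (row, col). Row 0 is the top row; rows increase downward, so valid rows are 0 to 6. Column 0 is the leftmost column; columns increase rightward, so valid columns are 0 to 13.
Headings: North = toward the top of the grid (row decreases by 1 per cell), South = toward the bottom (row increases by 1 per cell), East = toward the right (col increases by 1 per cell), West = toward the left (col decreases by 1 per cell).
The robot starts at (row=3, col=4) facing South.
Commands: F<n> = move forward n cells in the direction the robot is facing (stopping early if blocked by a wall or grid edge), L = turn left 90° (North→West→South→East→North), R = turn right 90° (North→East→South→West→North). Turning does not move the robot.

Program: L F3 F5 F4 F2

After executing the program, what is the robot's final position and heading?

Answer: Final position: (row=3, col=4), facing East

Derivation:
Start: (row=3, col=4), facing South
  L: turn left, now facing East
  F3: move forward 0/3 (blocked), now at (row=3, col=4)
  F5: move forward 0/5 (blocked), now at (row=3, col=4)
  F4: move forward 0/4 (blocked), now at (row=3, col=4)
  F2: move forward 0/2 (blocked), now at (row=3, col=4)
Final: (row=3, col=4), facing East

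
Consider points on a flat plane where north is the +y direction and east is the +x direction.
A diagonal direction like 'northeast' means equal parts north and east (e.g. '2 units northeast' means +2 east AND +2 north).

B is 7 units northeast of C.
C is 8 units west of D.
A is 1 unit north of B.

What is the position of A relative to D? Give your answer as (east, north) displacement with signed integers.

Place D at the origin (east=0, north=0).
  C is 8 units west of D: delta (east=-8, north=+0); C at (east=-8, north=0).
  B is 7 units northeast of C: delta (east=+7, north=+7); B at (east=-1, north=7).
  A is 1 unit north of B: delta (east=+0, north=+1); A at (east=-1, north=8).
Therefore A relative to D: (east=-1, north=8).

Answer: A is at (east=-1, north=8) relative to D.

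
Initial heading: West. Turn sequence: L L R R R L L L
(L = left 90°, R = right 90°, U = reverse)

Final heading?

Answer: Final heading: East

Derivation:
Start: West
  L (left (90° counter-clockwise)) -> South
  L (left (90° counter-clockwise)) -> East
  R (right (90° clockwise)) -> South
  R (right (90° clockwise)) -> West
  R (right (90° clockwise)) -> North
  L (left (90° counter-clockwise)) -> West
  L (left (90° counter-clockwise)) -> South
  L (left (90° counter-clockwise)) -> East
Final: East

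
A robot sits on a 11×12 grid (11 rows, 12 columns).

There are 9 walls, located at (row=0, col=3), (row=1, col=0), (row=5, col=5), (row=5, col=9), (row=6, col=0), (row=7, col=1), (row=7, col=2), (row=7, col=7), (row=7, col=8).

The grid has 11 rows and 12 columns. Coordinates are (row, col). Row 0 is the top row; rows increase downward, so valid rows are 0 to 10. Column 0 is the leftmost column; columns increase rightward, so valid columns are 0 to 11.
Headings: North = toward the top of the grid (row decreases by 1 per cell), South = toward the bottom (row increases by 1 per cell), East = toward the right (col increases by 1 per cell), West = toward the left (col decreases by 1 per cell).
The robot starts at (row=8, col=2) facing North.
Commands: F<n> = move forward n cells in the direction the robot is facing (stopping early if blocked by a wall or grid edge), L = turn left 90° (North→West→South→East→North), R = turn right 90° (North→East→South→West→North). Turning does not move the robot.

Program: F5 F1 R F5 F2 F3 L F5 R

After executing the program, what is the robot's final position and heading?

Answer: Final position: (row=3, col=11), facing East

Derivation:
Start: (row=8, col=2), facing North
  F5: move forward 0/5 (blocked), now at (row=8, col=2)
  F1: move forward 0/1 (blocked), now at (row=8, col=2)
  R: turn right, now facing East
  F5: move forward 5, now at (row=8, col=7)
  F2: move forward 2, now at (row=8, col=9)
  F3: move forward 2/3 (blocked), now at (row=8, col=11)
  L: turn left, now facing North
  F5: move forward 5, now at (row=3, col=11)
  R: turn right, now facing East
Final: (row=3, col=11), facing East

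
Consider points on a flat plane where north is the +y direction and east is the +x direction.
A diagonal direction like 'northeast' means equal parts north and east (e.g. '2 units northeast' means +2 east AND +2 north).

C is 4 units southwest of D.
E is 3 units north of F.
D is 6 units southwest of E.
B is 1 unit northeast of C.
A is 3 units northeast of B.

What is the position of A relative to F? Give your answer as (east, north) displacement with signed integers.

Place F at the origin (east=0, north=0).
  E is 3 units north of F: delta (east=+0, north=+3); E at (east=0, north=3).
  D is 6 units southwest of E: delta (east=-6, north=-6); D at (east=-6, north=-3).
  C is 4 units southwest of D: delta (east=-4, north=-4); C at (east=-10, north=-7).
  B is 1 unit northeast of C: delta (east=+1, north=+1); B at (east=-9, north=-6).
  A is 3 units northeast of B: delta (east=+3, north=+3); A at (east=-6, north=-3).
Therefore A relative to F: (east=-6, north=-3).

Answer: A is at (east=-6, north=-3) relative to F.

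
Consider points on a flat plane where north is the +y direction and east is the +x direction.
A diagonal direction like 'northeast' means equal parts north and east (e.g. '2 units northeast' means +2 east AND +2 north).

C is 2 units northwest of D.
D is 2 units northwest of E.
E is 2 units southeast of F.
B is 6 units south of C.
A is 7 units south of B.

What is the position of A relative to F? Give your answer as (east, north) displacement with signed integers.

Place F at the origin (east=0, north=0).
  E is 2 units southeast of F: delta (east=+2, north=-2); E at (east=2, north=-2).
  D is 2 units northwest of E: delta (east=-2, north=+2); D at (east=0, north=0).
  C is 2 units northwest of D: delta (east=-2, north=+2); C at (east=-2, north=2).
  B is 6 units south of C: delta (east=+0, north=-6); B at (east=-2, north=-4).
  A is 7 units south of B: delta (east=+0, north=-7); A at (east=-2, north=-11).
Therefore A relative to F: (east=-2, north=-11).

Answer: A is at (east=-2, north=-11) relative to F.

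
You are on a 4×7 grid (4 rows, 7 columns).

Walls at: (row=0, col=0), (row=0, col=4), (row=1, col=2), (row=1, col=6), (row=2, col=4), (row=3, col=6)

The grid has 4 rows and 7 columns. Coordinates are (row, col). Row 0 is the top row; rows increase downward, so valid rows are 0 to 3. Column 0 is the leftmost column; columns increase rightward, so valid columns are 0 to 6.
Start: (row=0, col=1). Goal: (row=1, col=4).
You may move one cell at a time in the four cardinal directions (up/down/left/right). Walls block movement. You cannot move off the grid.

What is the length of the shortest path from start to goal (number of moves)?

BFS from (row=0, col=1) until reaching (row=1, col=4):
  Distance 0: (row=0, col=1)
  Distance 1: (row=0, col=2), (row=1, col=1)
  Distance 2: (row=0, col=3), (row=1, col=0), (row=2, col=1)
  Distance 3: (row=1, col=3), (row=2, col=0), (row=2, col=2), (row=3, col=1)
  Distance 4: (row=1, col=4), (row=2, col=3), (row=3, col=0), (row=3, col=2)  <- goal reached here
One shortest path (4 moves): (row=0, col=1) -> (row=0, col=2) -> (row=0, col=3) -> (row=1, col=3) -> (row=1, col=4)

Answer: Shortest path length: 4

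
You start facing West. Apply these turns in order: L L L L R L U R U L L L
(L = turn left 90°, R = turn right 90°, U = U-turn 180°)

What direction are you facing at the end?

Start: West
  L (left (90° counter-clockwise)) -> South
  L (left (90° counter-clockwise)) -> East
  L (left (90° counter-clockwise)) -> North
  L (left (90° counter-clockwise)) -> West
  R (right (90° clockwise)) -> North
  L (left (90° counter-clockwise)) -> West
  U (U-turn (180°)) -> East
  R (right (90° clockwise)) -> South
  U (U-turn (180°)) -> North
  L (left (90° counter-clockwise)) -> West
  L (left (90° counter-clockwise)) -> South
  L (left (90° counter-clockwise)) -> East
Final: East

Answer: Final heading: East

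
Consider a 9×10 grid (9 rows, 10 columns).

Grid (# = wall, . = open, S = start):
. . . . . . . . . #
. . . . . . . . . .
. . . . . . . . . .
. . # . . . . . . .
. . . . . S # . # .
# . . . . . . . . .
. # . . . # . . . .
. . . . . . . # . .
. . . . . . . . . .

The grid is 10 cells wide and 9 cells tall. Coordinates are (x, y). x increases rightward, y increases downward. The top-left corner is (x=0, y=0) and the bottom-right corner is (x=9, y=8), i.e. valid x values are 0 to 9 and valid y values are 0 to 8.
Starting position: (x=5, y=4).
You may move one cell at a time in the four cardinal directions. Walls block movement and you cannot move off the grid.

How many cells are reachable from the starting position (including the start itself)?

BFS flood-fill from (x=5, y=4):
  Distance 0: (x=5, y=4)
  Distance 1: (x=5, y=3), (x=4, y=4), (x=5, y=5)
  Distance 2: (x=5, y=2), (x=4, y=3), (x=6, y=3), (x=3, y=4), (x=4, y=5), (x=6, y=5)
  Distance 3: (x=5, y=1), (x=4, y=2), (x=6, y=2), (x=3, y=3), (x=7, y=3), (x=2, y=4), (x=3, y=5), (x=7, y=5), (x=4, y=6), (x=6, y=6)
  Distance 4: (x=5, y=0), (x=4, y=1), (x=6, y=1), (x=3, y=2), (x=7, y=2), (x=8, y=3), (x=1, y=4), (x=7, y=4), (x=2, y=5), (x=8, y=5), (x=3, y=6), (x=7, y=6), (x=4, y=7), (x=6, y=7)
  Distance 5: (x=4, y=0), (x=6, y=0), (x=3, y=1), (x=7, y=1), (x=2, y=2), (x=8, y=2), (x=1, y=3), (x=9, y=3), (x=0, y=4), (x=1, y=5), (x=9, y=5), (x=2, y=6), (x=8, y=6), (x=3, y=7), (x=5, y=7), (x=4, y=8), (x=6, y=8)
  Distance 6: (x=3, y=0), (x=7, y=0), (x=2, y=1), (x=8, y=1), (x=1, y=2), (x=9, y=2), (x=0, y=3), (x=9, y=4), (x=9, y=6), (x=2, y=7), (x=8, y=7), (x=3, y=8), (x=5, y=8), (x=7, y=8)
  Distance 7: (x=2, y=0), (x=8, y=0), (x=1, y=1), (x=9, y=1), (x=0, y=2), (x=1, y=7), (x=9, y=7), (x=2, y=8), (x=8, y=8)
  Distance 8: (x=1, y=0), (x=0, y=1), (x=0, y=7), (x=1, y=8), (x=9, y=8)
  Distance 9: (x=0, y=0), (x=0, y=6), (x=0, y=8)
Total reachable: 82 (grid has 82 open cells total)

Answer: Reachable cells: 82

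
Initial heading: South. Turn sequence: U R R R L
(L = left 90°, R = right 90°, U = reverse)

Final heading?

Start: South
  U (U-turn (180°)) -> North
  R (right (90° clockwise)) -> East
  R (right (90° clockwise)) -> South
  R (right (90° clockwise)) -> West
  L (left (90° counter-clockwise)) -> South
Final: South

Answer: Final heading: South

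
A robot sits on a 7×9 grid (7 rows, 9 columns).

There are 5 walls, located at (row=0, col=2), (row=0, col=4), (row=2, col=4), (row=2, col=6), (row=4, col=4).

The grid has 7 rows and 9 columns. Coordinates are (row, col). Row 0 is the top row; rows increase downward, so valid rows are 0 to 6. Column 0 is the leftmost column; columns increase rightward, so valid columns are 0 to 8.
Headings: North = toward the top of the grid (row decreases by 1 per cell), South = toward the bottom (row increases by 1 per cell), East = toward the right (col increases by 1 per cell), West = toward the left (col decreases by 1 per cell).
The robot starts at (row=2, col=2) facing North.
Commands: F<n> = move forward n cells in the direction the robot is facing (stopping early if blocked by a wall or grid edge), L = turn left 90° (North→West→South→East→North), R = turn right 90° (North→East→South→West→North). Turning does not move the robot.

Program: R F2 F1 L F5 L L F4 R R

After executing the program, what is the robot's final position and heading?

Answer: Final position: (row=4, col=3), facing North

Derivation:
Start: (row=2, col=2), facing North
  R: turn right, now facing East
  F2: move forward 1/2 (blocked), now at (row=2, col=3)
  F1: move forward 0/1 (blocked), now at (row=2, col=3)
  L: turn left, now facing North
  F5: move forward 2/5 (blocked), now at (row=0, col=3)
  L: turn left, now facing West
  L: turn left, now facing South
  F4: move forward 4, now at (row=4, col=3)
  R: turn right, now facing West
  R: turn right, now facing North
Final: (row=4, col=3), facing North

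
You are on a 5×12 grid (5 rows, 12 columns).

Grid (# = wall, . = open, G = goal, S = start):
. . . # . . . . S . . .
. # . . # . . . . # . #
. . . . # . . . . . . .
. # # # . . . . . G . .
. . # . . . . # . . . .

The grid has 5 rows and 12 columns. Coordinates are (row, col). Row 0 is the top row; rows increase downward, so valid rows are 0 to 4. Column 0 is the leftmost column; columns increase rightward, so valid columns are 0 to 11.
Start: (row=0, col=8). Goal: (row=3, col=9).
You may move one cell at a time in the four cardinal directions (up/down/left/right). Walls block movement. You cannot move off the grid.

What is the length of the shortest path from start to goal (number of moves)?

BFS from (row=0, col=8) until reaching (row=3, col=9):
  Distance 0: (row=0, col=8)
  Distance 1: (row=0, col=7), (row=0, col=9), (row=1, col=8)
  Distance 2: (row=0, col=6), (row=0, col=10), (row=1, col=7), (row=2, col=8)
  Distance 3: (row=0, col=5), (row=0, col=11), (row=1, col=6), (row=1, col=10), (row=2, col=7), (row=2, col=9), (row=3, col=8)
  Distance 4: (row=0, col=4), (row=1, col=5), (row=2, col=6), (row=2, col=10), (row=3, col=7), (row=3, col=9), (row=4, col=8)  <- goal reached here
One shortest path (4 moves): (row=0, col=8) -> (row=1, col=8) -> (row=2, col=8) -> (row=2, col=9) -> (row=3, col=9)

Answer: Shortest path length: 4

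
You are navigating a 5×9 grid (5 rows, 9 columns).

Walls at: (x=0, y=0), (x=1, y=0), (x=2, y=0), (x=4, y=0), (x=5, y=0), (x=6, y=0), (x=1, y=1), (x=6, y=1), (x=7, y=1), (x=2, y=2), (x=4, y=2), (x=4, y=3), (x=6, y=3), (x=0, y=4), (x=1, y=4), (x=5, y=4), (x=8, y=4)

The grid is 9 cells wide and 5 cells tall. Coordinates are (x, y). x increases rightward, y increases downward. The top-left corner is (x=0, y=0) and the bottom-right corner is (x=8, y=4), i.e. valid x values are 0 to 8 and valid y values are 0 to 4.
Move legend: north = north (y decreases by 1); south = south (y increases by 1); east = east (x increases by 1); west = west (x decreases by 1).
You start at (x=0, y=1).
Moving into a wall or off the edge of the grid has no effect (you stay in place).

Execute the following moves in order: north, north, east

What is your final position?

Start: (x=0, y=1)
  north (north): blocked, stay at (x=0, y=1)
  north (north): blocked, stay at (x=0, y=1)
  east (east): blocked, stay at (x=0, y=1)
Final: (x=0, y=1)

Answer: Final position: (x=0, y=1)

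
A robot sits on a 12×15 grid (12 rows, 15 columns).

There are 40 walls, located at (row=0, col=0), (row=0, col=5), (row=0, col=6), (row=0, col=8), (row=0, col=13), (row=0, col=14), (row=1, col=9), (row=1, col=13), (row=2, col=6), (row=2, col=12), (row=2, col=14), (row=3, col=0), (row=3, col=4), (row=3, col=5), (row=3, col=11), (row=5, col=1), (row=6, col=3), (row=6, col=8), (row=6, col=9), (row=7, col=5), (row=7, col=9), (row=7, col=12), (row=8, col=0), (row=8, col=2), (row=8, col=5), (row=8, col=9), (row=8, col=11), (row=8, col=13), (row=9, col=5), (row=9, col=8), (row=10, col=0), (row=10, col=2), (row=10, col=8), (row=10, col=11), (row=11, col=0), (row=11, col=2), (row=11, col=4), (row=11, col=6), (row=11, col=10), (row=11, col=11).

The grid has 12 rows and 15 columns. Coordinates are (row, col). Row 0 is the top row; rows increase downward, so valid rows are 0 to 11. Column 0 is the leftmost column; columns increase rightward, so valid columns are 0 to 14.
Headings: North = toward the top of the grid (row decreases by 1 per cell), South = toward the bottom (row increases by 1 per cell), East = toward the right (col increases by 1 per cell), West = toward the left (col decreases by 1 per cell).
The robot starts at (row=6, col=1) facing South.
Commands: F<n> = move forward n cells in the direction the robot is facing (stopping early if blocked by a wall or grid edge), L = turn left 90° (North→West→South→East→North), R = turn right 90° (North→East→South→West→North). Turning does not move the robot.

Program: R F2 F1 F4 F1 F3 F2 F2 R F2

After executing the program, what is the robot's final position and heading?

Answer: Final position: (row=4, col=0), facing North

Derivation:
Start: (row=6, col=1), facing South
  R: turn right, now facing West
  F2: move forward 1/2 (blocked), now at (row=6, col=0)
  F1: move forward 0/1 (blocked), now at (row=6, col=0)
  F4: move forward 0/4 (blocked), now at (row=6, col=0)
  F1: move forward 0/1 (blocked), now at (row=6, col=0)
  F3: move forward 0/3 (blocked), now at (row=6, col=0)
  F2: move forward 0/2 (blocked), now at (row=6, col=0)
  F2: move forward 0/2 (blocked), now at (row=6, col=0)
  R: turn right, now facing North
  F2: move forward 2, now at (row=4, col=0)
Final: (row=4, col=0), facing North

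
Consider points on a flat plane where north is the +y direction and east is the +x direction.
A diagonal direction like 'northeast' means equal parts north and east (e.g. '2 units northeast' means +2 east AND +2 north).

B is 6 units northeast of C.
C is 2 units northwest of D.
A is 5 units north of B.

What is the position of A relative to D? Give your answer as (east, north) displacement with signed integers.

Place D at the origin (east=0, north=0).
  C is 2 units northwest of D: delta (east=-2, north=+2); C at (east=-2, north=2).
  B is 6 units northeast of C: delta (east=+6, north=+6); B at (east=4, north=8).
  A is 5 units north of B: delta (east=+0, north=+5); A at (east=4, north=13).
Therefore A relative to D: (east=4, north=13).

Answer: A is at (east=4, north=13) relative to D.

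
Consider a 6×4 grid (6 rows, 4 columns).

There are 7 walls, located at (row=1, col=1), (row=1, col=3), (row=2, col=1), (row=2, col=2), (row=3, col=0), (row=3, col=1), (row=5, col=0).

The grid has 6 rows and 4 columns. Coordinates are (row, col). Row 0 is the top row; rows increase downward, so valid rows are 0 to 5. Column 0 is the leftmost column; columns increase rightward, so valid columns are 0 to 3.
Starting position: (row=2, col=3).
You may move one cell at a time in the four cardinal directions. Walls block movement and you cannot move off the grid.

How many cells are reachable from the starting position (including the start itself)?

Answer: Reachable cells: 10

Derivation:
BFS flood-fill from (row=2, col=3):
  Distance 0: (row=2, col=3)
  Distance 1: (row=3, col=3)
  Distance 2: (row=3, col=2), (row=4, col=3)
  Distance 3: (row=4, col=2), (row=5, col=3)
  Distance 4: (row=4, col=1), (row=5, col=2)
  Distance 5: (row=4, col=0), (row=5, col=1)
Total reachable: 10 (grid has 17 open cells total)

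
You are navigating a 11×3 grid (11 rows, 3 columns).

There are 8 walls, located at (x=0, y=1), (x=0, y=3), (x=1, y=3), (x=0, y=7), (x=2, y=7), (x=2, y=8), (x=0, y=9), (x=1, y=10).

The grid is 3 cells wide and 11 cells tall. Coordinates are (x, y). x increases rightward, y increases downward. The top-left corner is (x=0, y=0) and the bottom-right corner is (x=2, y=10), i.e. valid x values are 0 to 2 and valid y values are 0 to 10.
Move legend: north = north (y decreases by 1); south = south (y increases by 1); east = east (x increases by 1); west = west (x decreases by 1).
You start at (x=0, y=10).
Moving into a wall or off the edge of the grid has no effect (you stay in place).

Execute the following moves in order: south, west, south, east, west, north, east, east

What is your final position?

Answer: Final position: (x=0, y=10)

Derivation:
Start: (x=0, y=10)
  south (south): blocked, stay at (x=0, y=10)
  west (west): blocked, stay at (x=0, y=10)
  south (south): blocked, stay at (x=0, y=10)
  east (east): blocked, stay at (x=0, y=10)
  west (west): blocked, stay at (x=0, y=10)
  north (north): blocked, stay at (x=0, y=10)
  east (east): blocked, stay at (x=0, y=10)
  east (east): blocked, stay at (x=0, y=10)
Final: (x=0, y=10)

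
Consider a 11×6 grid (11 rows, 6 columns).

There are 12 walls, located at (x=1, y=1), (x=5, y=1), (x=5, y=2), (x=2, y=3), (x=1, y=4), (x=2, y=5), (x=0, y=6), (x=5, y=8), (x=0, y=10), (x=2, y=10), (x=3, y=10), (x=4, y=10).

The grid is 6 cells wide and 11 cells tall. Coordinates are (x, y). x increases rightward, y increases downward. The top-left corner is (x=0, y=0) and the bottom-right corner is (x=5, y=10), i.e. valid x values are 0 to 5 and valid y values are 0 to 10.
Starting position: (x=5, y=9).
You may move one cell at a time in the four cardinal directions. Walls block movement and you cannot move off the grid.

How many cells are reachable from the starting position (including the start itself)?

BFS flood-fill from (x=5, y=9):
  Distance 0: (x=5, y=9)
  Distance 1: (x=4, y=9), (x=5, y=10)
  Distance 2: (x=4, y=8), (x=3, y=9)
  Distance 3: (x=4, y=7), (x=3, y=8), (x=2, y=9)
  Distance 4: (x=4, y=6), (x=3, y=7), (x=5, y=7), (x=2, y=8), (x=1, y=9)
  Distance 5: (x=4, y=5), (x=3, y=6), (x=5, y=6), (x=2, y=7), (x=1, y=8), (x=0, y=9), (x=1, y=10)
  Distance 6: (x=4, y=4), (x=3, y=5), (x=5, y=5), (x=2, y=6), (x=1, y=7), (x=0, y=8)
  Distance 7: (x=4, y=3), (x=3, y=4), (x=5, y=4), (x=1, y=6), (x=0, y=7)
  Distance 8: (x=4, y=2), (x=3, y=3), (x=5, y=3), (x=2, y=4), (x=1, y=5)
  Distance 9: (x=4, y=1), (x=3, y=2), (x=0, y=5)
  Distance 10: (x=4, y=0), (x=3, y=1), (x=2, y=2), (x=0, y=4)
  Distance 11: (x=3, y=0), (x=5, y=0), (x=2, y=1), (x=1, y=2), (x=0, y=3)
  Distance 12: (x=2, y=0), (x=0, y=2), (x=1, y=3)
  Distance 13: (x=1, y=0), (x=0, y=1)
  Distance 14: (x=0, y=0)
Total reachable: 54 (grid has 54 open cells total)

Answer: Reachable cells: 54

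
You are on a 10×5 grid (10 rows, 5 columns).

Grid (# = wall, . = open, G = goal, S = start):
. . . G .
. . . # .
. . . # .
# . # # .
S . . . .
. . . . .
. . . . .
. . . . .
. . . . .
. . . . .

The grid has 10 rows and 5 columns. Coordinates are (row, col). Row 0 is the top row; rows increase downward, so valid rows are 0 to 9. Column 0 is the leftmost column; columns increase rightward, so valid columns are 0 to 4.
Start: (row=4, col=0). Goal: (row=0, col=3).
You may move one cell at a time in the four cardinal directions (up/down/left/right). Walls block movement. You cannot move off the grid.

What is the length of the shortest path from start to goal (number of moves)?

Answer: Shortest path length: 7

Derivation:
BFS from (row=4, col=0) until reaching (row=0, col=3):
  Distance 0: (row=4, col=0)
  Distance 1: (row=4, col=1), (row=5, col=0)
  Distance 2: (row=3, col=1), (row=4, col=2), (row=5, col=1), (row=6, col=0)
  Distance 3: (row=2, col=1), (row=4, col=3), (row=5, col=2), (row=6, col=1), (row=7, col=0)
  Distance 4: (row=1, col=1), (row=2, col=0), (row=2, col=2), (row=4, col=4), (row=5, col=3), (row=6, col=2), (row=7, col=1), (row=8, col=0)
  Distance 5: (row=0, col=1), (row=1, col=0), (row=1, col=2), (row=3, col=4), (row=5, col=4), (row=6, col=3), (row=7, col=2), (row=8, col=1), (row=9, col=0)
  Distance 6: (row=0, col=0), (row=0, col=2), (row=2, col=4), (row=6, col=4), (row=7, col=3), (row=8, col=2), (row=9, col=1)
  Distance 7: (row=0, col=3), (row=1, col=4), (row=7, col=4), (row=8, col=3), (row=9, col=2)  <- goal reached here
One shortest path (7 moves): (row=4, col=0) -> (row=4, col=1) -> (row=3, col=1) -> (row=2, col=1) -> (row=2, col=2) -> (row=1, col=2) -> (row=0, col=2) -> (row=0, col=3)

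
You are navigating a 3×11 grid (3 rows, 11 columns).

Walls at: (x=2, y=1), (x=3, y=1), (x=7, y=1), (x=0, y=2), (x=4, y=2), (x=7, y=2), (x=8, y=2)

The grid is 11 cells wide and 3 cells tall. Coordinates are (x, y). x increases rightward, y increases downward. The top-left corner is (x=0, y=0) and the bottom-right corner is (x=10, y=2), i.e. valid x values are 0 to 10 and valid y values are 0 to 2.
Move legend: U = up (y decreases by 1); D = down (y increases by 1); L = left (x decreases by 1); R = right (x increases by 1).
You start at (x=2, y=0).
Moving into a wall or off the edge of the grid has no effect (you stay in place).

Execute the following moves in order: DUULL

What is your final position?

Start: (x=2, y=0)
  D (down): blocked, stay at (x=2, y=0)
  U (up): blocked, stay at (x=2, y=0)
  U (up): blocked, stay at (x=2, y=0)
  L (left): (x=2, y=0) -> (x=1, y=0)
  L (left): (x=1, y=0) -> (x=0, y=0)
Final: (x=0, y=0)

Answer: Final position: (x=0, y=0)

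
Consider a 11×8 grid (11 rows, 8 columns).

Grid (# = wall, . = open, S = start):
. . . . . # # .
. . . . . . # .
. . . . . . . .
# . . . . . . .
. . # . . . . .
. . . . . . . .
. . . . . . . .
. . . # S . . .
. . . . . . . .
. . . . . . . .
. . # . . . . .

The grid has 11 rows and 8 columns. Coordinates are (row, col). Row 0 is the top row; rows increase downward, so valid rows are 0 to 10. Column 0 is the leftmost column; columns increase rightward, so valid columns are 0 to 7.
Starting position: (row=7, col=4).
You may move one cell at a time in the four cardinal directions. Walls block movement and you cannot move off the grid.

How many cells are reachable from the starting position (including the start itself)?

Answer: Reachable cells: 81

Derivation:
BFS flood-fill from (row=7, col=4):
  Distance 0: (row=7, col=4)
  Distance 1: (row=6, col=4), (row=7, col=5), (row=8, col=4)
  Distance 2: (row=5, col=4), (row=6, col=3), (row=6, col=5), (row=7, col=6), (row=8, col=3), (row=8, col=5), (row=9, col=4)
  Distance 3: (row=4, col=4), (row=5, col=3), (row=5, col=5), (row=6, col=2), (row=6, col=6), (row=7, col=7), (row=8, col=2), (row=8, col=6), (row=9, col=3), (row=9, col=5), (row=10, col=4)
  Distance 4: (row=3, col=4), (row=4, col=3), (row=4, col=5), (row=5, col=2), (row=5, col=6), (row=6, col=1), (row=6, col=7), (row=7, col=2), (row=8, col=1), (row=8, col=7), (row=9, col=2), (row=9, col=6), (row=10, col=3), (row=10, col=5)
  Distance 5: (row=2, col=4), (row=3, col=3), (row=3, col=5), (row=4, col=6), (row=5, col=1), (row=5, col=7), (row=6, col=0), (row=7, col=1), (row=8, col=0), (row=9, col=1), (row=9, col=7), (row=10, col=6)
  Distance 6: (row=1, col=4), (row=2, col=3), (row=2, col=5), (row=3, col=2), (row=3, col=6), (row=4, col=1), (row=4, col=7), (row=5, col=0), (row=7, col=0), (row=9, col=0), (row=10, col=1), (row=10, col=7)
  Distance 7: (row=0, col=4), (row=1, col=3), (row=1, col=5), (row=2, col=2), (row=2, col=6), (row=3, col=1), (row=3, col=7), (row=4, col=0), (row=10, col=0)
  Distance 8: (row=0, col=3), (row=1, col=2), (row=2, col=1), (row=2, col=7)
  Distance 9: (row=0, col=2), (row=1, col=1), (row=1, col=7), (row=2, col=0)
  Distance 10: (row=0, col=1), (row=0, col=7), (row=1, col=0)
  Distance 11: (row=0, col=0)
Total reachable: 81 (grid has 81 open cells total)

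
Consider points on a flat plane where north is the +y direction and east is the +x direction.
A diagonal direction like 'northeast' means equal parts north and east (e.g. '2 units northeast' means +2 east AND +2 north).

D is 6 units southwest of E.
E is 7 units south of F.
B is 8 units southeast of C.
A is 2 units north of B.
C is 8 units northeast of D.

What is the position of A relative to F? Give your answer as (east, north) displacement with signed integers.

Place F at the origin (east=0, north=0).
  E is 7 units south of F: delta (east=+0, north=-7); E at (east=0, north=-7).
  D is 6 units southwest of E: delta (east=-6, north=-6); D at (east=-6, north=-13).
  C is 8 units northeast of D: delta (east=+8, north=+8); C at (east=2, north=-5).
  B is 8 units southeast of C: delta (east=+8, north=-8); B at (east=10, north=-13).
  A is 2 units north of B: delta (east=+0, north=+2); A at (east=10, north=-11).
Therefore A relative to F: (east=10, north=-11).

Answer: A is at (east=10, north=-11) relative to F.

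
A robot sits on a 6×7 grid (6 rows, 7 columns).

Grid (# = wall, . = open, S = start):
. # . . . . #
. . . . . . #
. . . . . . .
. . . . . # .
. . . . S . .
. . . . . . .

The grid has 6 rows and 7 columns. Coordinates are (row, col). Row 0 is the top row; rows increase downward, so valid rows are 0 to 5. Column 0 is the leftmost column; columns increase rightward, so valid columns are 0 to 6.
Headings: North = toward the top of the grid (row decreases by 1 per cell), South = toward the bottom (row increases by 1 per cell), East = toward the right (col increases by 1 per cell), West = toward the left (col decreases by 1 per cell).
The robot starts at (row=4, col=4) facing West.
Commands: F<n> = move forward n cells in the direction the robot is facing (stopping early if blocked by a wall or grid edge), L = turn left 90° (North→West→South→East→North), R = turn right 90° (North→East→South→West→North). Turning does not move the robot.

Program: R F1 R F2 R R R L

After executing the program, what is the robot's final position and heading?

Start: (row=4, col=4), facing West
  R: turn right, now facing North
  F1: move forward 1, now at (row=3, col=4)
  R: turn right, now facing East
  F2: move forward 0/2 (blocked), now at (row=3, col=4)
  R: turn right, now facing South
  R: turn right, now facing West
  R: turn right, now facing North
  L: turn left, now facing West
Final: (row=3, col=4), facing West

Answer: Final position: (row=3, col=4), facing West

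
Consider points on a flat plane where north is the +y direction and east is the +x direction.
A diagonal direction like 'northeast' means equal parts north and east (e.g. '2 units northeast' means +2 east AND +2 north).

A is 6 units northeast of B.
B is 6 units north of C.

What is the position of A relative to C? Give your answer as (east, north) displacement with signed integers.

Place C at the origin (east=0, north=0).
  B is 6 units north of C: delta (east=+0, north=+6); B at (east=0, north=6).
  A is 6 units northeast of B: delta (east=+6, north=+6); A at (east=6, north=12).
Therefore A relative to C: (east=6, north=12).

Answer: A is at (east=6, north=12) relative to C.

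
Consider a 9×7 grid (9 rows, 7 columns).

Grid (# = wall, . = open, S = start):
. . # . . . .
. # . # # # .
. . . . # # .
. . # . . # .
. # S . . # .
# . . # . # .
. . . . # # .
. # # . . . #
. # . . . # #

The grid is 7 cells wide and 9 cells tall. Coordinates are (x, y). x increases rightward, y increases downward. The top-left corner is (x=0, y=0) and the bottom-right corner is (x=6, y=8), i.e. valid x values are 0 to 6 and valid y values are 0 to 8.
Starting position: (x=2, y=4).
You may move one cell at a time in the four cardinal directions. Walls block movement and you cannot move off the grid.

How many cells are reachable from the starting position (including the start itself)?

Answer: Reachable cells: 31

Derivation:
BFS flood-fill from (x=2, y=4):
  Distance 0: (x=2, y=4)
  Distance 1: (x=3, y=4), (x=2, y=5)
  Distance 2: (x=3, y=3), (x=4, y=4), (x=1, y=5), (x=2, y=6)
  Distance 3: (x=3, y=2), (x=4, y=3), (x=4, y=5), (x=1, y=6), (x=3, y=6)
  Distance 4: (x=2, y=2), (x=0, y=6), (x=3, y=7)
  Distance 5: (x=2, y=1), (x=1, y=2), (x=0, y=7), (x=4, y=7), (x=3, y=8)
  Distance 6: (x=0, y=2), (x=1, y=3), (x=5, y=7), (x=0, y=8), (x=2, y=8), (x=4, y=8)
  Distance 7: (x=0, y=1), (x=0, y=3)
  Distance 8: (x=0, y=0), (x=0, y=4)
  Distance 9: (x=1, y=0)
Total reachable: 31 (grid has 41 open cells total)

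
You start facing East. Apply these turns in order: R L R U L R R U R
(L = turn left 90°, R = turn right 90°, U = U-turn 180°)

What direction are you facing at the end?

Start: East
  R (right (90° clockwise)) -> South
  L (left (90° counter-clockwise)) -> East
  R (right (90° clockwise)) -> South
  U (U-turn (180°)) -> North
  L (left (90° counter-clockwise)) -> West
  R (right (90° clockwise)) -> North
  R (right (90° clockwise)) -> East
  U (U-turn (180°)) -> West
  R (right (90° clockwise)) -> North
Final: North

Answer: Final heading: North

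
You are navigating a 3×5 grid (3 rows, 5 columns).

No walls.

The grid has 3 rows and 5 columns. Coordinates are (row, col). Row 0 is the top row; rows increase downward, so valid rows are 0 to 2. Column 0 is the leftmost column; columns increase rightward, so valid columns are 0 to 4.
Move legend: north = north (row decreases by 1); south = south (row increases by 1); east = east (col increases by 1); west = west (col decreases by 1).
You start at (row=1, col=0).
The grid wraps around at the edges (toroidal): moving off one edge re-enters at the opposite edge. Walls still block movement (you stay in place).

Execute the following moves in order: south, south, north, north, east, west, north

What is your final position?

Answer: Final position: (row=0, col=0)

Derivation:
Start: (row=1, col=0)
  south (south): (row=1, col=0) -> (row=2, col=0)
  south (south): (row=2, col=0) -> (row=0, col=0)
  north (north): (row=0, col=0) -> (row=2, col=0)
  north (north): (row=2, col=0) -> (row=1, col=0)
  east (east): (row=1, col=0) -> (row=1, col=1)
  west (west): (row=1, col=1) -> (row=1, col=0)
  north (north): (row=1, col=0) -> (row=0, col=0)
Final: (row=0, col=0)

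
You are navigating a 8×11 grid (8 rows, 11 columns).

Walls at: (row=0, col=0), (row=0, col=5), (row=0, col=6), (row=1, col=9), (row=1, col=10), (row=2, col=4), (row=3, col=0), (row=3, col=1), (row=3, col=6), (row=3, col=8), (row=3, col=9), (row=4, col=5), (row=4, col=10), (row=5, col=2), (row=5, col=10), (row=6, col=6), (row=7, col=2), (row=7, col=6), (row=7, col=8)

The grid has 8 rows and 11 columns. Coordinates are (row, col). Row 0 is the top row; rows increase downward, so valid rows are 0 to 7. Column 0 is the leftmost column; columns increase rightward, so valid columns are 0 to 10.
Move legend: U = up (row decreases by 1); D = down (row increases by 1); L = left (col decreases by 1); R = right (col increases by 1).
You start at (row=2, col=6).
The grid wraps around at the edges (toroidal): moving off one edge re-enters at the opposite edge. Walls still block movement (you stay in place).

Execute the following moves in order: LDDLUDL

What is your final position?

Answer: Final position: (row=4, col=3)

Derivation:
Start: (row=2, col=6)
  L (left): (row=2, col=6) -> (row=2, col=5)
  D (down): (row=2, col=5) -> (row=3, col=5)
  D (down): blocked, stay at (row=3, col=5)
  L (left): (row=3, col=5) -> (row=3, col=4)
  U (up): blocked, stay at (row=3, col=4)
  D (down): (row=3, col=4) -> (row=4, col=4)
  L (left): (row=4, col=4) -> (row=4, col=3)
Final: (row=4, col=3)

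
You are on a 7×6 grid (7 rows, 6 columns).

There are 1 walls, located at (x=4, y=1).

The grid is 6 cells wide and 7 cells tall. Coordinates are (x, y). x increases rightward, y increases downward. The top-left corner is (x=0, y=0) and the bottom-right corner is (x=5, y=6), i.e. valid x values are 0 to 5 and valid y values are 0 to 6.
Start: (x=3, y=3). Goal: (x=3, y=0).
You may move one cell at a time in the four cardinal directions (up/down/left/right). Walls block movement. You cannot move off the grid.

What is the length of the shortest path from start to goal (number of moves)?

Answer: Shortest path length: 3

Derivation:
BFS from (x=3, y=3) until reaching (x=3, y=0):
  Distance 0: (x=3, y=3)
  Distance 1: (x=3, y=2), (x=2, y=3), (x=4, y=3), (x=3, y=4)
  Distance 2: (x=3, y=1), (x=2, y=2), (x=4, y=2), (x=1, y=3), (x=5, y=3), (x=2, y=4), (x=4, y=4), (x=3, y=5)
  Distance 3: (x=3, y=0), (x=2, y=1), (x=1, y=2), (x=5, y=2), (x=0, y=3), (x=1, y=4), (x=5, y=4), (x=2, y=5), (x=4, y=5), (x=3, y=6)  <- goal reached here
One shortest path (3 moves): (x=3, y=3) -> (x=3, y=2) -> (x=3, y=1) -> (x=3, y=0)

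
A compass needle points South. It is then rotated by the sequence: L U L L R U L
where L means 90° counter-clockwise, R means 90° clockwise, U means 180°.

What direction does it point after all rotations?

Start: South
  L (left (90° counter-clockwise)) -> East
  U (U-turn (180°)) -> West
  L (left (90° counter-clockwise)) -> South
  L (left (90° counter-clockwise)) -> East
  R (right (90° clockwise)) -> South
  U (U-turn (180°)) -> North
  L (left (90° counter-clockwise)) -> West
Final: West

Answer: Final heading: West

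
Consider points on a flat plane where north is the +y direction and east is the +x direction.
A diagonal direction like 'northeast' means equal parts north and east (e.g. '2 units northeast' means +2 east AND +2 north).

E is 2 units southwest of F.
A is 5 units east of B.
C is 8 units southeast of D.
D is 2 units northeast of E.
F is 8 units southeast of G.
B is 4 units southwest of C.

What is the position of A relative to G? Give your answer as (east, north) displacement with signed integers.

Answer: A is at (east=17, north=-20) relative to G.

Derivation:
Place G at the origin (east=0, north=0).
  F is 8 units southeast of G: delta (east=+8, north=-8); F at (east=8, north=-8).
  E is 2 units southwest of F: delta (east=-2, north=-2); E at (east=6, north=-10).
  D is 2 units northeast of E: delta (east=+2, north=+2); D at (east=8, north=-8).
  C is 8 units southeast of D: delta (east=+8, north=-8); C at (east=16, north=-16).
  B is 4 units southwest of C: delta (east=-4, north=-4); B at (east=12, north=-20).
  A is 5 units east of B: delta (east=+5, north=+0); A at (east=17, north=-20).
Therefore A relative to G: (east=17, north=-20).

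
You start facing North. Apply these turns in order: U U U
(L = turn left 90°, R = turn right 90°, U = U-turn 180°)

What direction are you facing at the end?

Start: North
  U (U-turn (180°)) -> South
  U (U-turn (180°)) -> North
  U (U-turn (180°)) -> South
Final: South

Answer: Final heading: South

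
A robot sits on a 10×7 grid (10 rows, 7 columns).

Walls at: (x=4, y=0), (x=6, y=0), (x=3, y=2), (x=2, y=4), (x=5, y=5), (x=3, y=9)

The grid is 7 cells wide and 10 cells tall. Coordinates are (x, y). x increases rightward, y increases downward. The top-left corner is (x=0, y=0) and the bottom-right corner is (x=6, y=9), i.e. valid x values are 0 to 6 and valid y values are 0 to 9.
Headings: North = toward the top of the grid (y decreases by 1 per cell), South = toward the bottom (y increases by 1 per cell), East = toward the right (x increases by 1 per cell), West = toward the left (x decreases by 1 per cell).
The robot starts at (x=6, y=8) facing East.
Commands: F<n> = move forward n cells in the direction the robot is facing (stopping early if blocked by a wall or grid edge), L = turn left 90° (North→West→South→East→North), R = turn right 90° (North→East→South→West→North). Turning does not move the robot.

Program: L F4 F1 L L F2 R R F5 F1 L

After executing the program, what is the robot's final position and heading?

Start: (x=6, y=8), facing East
  L: turn left, now facing North
  F4: move forward 4, now at (x=6, y=4)
  F1: move forward 1, now at (x=6, y=3)
  L: turn left, now facing West
  L: turn left, now facing South
  F2: move forward 2, now at (x=6, y=5)
  R: turn right, now facing West
  R: turn right, now facing North
  F5: move forward 4/5 (blocked), now at (x=6, y=1)
  F1: move forward 0/1 (blocked), now at (x=6, y=1)
  L: turn left, now facing West
Final: (x=6, y=1), facing West

Answer: Final position: (x=6, y=1), facing West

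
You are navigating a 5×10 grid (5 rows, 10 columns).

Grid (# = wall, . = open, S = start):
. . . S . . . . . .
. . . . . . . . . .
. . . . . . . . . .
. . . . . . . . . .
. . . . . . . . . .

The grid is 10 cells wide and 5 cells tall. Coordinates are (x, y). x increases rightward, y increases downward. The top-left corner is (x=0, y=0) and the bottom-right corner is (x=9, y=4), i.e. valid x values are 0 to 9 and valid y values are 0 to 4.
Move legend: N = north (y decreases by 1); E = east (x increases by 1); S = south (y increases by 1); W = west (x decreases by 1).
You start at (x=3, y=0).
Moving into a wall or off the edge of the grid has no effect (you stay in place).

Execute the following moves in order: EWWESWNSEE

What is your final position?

Start: (x=3, y=0)
  E (east): (x=3, y=0) -> (x=4, y=0)
  W (west): (x=4, y=0) -> (x=3, y=0)
  W (west): (x=3, y=0) -> (x=2, y=0)
  E (east): (x=2, y=0) -> (x=3, y=0)
  S (south): (x=3, y=0) -> (x=3, y=1)
  W (west): (x=3, y=1) -> (x=2, y=1)
  N (north): (x=2, y=1) -> (x=2, y=0)
  S (south): (x=2, y=0) -> (x=2, y=1)
  E (east): (x=2, y=1) -> (x=3, y=1)
  E (east): (x=3, y=1) -> (x=4, y=1)
Final: (x=4, y=1)

Answer: Final position: (x=4, y=1)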